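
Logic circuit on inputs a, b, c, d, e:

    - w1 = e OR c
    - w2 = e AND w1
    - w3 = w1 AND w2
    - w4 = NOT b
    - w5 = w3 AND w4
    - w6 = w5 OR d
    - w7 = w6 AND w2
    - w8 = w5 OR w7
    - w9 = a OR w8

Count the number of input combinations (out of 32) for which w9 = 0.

10

w9 = a OR w8 must be 0, so both a = 0 and w8 = 0.
w8 = w5 OR w7 must be 0, so both w5 = 0 and w7 = 0.
Enumerating the 32 input combinations, 10 give w9 = 0 and 22 give w9 = 1.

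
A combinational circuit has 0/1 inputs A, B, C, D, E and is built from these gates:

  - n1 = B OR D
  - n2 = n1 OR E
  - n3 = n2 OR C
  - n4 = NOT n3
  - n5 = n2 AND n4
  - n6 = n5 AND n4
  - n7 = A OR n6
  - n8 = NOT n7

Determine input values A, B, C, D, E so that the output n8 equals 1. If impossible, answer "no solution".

n8 = NOT n7 must be 1, so n7 = 0.
Check with A=0 B=1 C=0 D=1 E=1:
n1 = B OR D = 1 OR 1 = 1
n2 = n1 OR E = 1 OR 1 = 1
n3 = n2 OR C = 1 OR 0 = 1
n4 = NOT n3 = NOT 1 = 0
n5 = n2 AND n4 = 1 AND 0 = 0
n6 = n5 AND n4 = 0 AND 0 = 0
n7 = A OR n6 = 0 OR 0 = 0
n8 = NOT n7 = NOT 0 = 1
So n8 = 1 as required.

A=0 B=1 C=0 D=1 E=1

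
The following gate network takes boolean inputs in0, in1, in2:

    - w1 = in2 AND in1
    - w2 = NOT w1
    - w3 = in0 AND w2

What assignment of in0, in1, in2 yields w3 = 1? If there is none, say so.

w3 = in0 AND w2 must be 1, so both in0 = 1 and w2 = 1.
Check with in0=1, in1=1, in2=0:
w1 = in2 AND in1 = 0 AND 1 = 0
w2 = NOT w1 = NOT 0 = 1
w3 = in0 AND w2 = 1 AND 1 = 1
So w3 = 1 as required.

in0=1, in1=1, in2=0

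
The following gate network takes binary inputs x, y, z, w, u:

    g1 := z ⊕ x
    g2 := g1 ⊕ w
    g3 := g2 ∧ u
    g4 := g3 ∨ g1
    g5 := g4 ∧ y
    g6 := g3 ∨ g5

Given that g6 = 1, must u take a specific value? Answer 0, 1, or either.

Both values of u occur among assignments with g6 = 1:
  u=0: x=0, y=1, z=1, w=0, u=0
  u=1: x=0, y=0, z=0, w=1, u=1

either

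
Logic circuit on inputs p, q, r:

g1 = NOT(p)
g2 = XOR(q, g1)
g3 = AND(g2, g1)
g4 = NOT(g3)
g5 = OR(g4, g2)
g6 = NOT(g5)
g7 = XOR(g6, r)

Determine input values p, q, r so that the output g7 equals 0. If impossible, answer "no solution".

p=0, q=1, r=0

Check with p=0, q=1, r=0:
g1 = NOT(p) = NOT 0 = 1
g2 = XOR(q, g1) = XOR(1, 1) = 0
g3 = AND(g2, g1) = AND(0, 1) = 0
g4 = NOT(g3) = NOT 0 = 1
g5 = OR(g4, g2) = OR(1, 0) = 1
g6 = NOT(g5) = NOT 1 = 0
g7 = XOR(g6, r) = XOR(0, 0) = 0
So g7 = 0 as required.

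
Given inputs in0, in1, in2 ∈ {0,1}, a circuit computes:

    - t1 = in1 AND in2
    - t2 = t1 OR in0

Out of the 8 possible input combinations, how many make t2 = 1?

t2 = t1 OR in0 must be 1, so at least one of t1, in0 is 1.
Satisfying assignments:
  in0=0, in1=1, in2=1
  in0=1, in1=0, in2=0
  in0=1, in1=0, in2=1
  in0=1, in1=1, in2=0
  in0=1, in1=1, in2=1

5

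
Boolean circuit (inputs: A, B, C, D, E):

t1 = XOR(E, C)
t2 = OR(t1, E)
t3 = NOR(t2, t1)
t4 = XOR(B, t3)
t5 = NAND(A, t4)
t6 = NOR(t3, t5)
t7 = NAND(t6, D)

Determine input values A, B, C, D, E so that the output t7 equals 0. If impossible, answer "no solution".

t7 = NAND(t6, D) must be 0, so both t6 = 1 and D = 1.
t6 = NOR(t3, t5) must be 1, so both t3 = 0 and t5 = 0.
t3 = NOR(t2, t1) must be 0, so at least one of t2, t1 is 1.
Check with A=1 B=1 C=1 D=1 E=0:
t1 = XOR(E, C) = XOR(0, 1) = 1
t2 = OR(t1, E) = OR(1, 0) = 1
t3 = NOR(t2, t1) = NOR(1, 1) = 0
t4 = XOR(B, t3) = XOR(1, 0) = 1
t5 = NAND(A, t4) = NAND(1, 1) = 0
t6 = NOR(t3, t5) = NOR(0, 0) = 1
t7 = NAND(t6, D) = NAND(1, 1) = 0
So t7 = 0 as required.

A=1 B=1 C=1 D=1 E=0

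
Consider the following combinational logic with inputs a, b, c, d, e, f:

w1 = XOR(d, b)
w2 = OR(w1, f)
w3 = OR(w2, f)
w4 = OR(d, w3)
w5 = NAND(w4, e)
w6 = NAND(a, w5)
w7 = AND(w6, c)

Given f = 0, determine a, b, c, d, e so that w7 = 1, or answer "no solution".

a=0, b=0, c=1, d=1, e=1

Check with f = 0 and a=0, b=0, c=1, d=1, e=1:
w1 = XOR(d, b) = XOR(1, 0) = 1
w2 = OR(w1, f) = OR(1, 0) = 1
w3 = OR(w2, f) = OR(1, 0) = 1
w4 = OR(d, w3) = OR(1, 1) = 1
w5 = NAND(w4, e) = NAND(1, 1) = 0
w6 = NAND(a, w5) = NAND(0, 0) = 1
w7 = AND(w6, c) = AND(1, 1) = 1
So w7 = 1.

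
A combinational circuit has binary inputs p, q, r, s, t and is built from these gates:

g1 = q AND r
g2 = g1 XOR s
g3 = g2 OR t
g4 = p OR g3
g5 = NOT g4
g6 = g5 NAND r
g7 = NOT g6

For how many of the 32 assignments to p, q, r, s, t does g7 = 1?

2

g7 = NOT g6 must be 1, so g6 = 0.
g6 = g5 NAND r must be 0, so both g5 = 1 and r = 1.
Satisfying assignments:
  p=0, q=0, r=1, s=0, t=0
  p=0, q=1, r=1, s=1, t=0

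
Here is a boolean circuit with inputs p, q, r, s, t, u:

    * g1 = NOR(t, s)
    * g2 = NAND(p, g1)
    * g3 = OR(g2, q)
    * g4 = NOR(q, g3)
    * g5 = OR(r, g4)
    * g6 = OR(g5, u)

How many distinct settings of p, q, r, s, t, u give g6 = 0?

15

g6 = OR(g5, u) must be 0, so both g5 = 0 and u = 0.
g5 = OR(r, g4) must be 0, so both r = 0 and g4 = 0.
Enumerating the 64 input combinations, 15 give g6 = 0 and 49 give g6 = 1.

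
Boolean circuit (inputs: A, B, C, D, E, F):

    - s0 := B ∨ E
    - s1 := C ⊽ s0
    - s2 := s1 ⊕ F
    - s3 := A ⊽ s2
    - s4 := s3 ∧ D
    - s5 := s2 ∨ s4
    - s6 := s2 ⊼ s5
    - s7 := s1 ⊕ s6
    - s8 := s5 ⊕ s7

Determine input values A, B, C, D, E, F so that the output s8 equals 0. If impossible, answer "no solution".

A=0, B=0, C=1, D=1, E=1, F=0

s8 = s5 ⊕ s7 must be 0, so s5 and s7 are equal.
Check with A=0, B=0, C=1, D=1, E=1, F=0:
s0 = B ∨ E = 0 ∨ 1 = 1
s1 = C ⊽ s0 = 1 ⊽ 1 = 0
s2 = s1 ⊕ F = 0 ⊕ 0 = 0
s3 = A ⊽ s2 = 0 ⊽ 0 = 1
s4 = s3 ∧ D = 1 ∧ 1 = 1
s5 = s2 ∨ s4 = 0 ∨ 1 = 1
s6 = s2 ⊼ s5 = 0 ⊼ 1 = 1
s7 = s1 ⊕ s6 = 0 ⊕ 1 = 1
s8 = s5 ⊕ s7 = 1 ⊕ 1 = 0
So s8 = 0 as required.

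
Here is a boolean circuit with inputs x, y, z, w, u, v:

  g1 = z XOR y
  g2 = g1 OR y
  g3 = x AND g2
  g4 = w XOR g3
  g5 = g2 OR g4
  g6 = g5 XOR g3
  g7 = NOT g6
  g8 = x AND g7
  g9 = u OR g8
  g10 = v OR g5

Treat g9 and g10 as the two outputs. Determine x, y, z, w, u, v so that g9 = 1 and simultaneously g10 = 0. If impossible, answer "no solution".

Check with x=0, y=0, z=0, w=0, u=1, v=0:
g1 = z XOR y = 0 XOR 0 = 0
g2 = g1 OR y = 0 OR 0 = 0
g3 = x AND g2 = 0 AND 0 = 0
g4 = w XOR g3 = 0 XOR 0 = 0
g5 = g2 OR g4 = 0 OR 0 = 0
g6 = g5 XOR g3 = 0 XOR 0 = 0
g7 = NOT g6 = NOT 0 = 1
g8 = x AND g7 = 0 AND 1 = 0
g9 = u OR g8 = 1 OR 0 = 1
g10 = v OR g5 = 0 OR 0 = 0
So g9 = 1 and g10 = 0.

x=0, y=0, z=0, w=0, u=1, v=0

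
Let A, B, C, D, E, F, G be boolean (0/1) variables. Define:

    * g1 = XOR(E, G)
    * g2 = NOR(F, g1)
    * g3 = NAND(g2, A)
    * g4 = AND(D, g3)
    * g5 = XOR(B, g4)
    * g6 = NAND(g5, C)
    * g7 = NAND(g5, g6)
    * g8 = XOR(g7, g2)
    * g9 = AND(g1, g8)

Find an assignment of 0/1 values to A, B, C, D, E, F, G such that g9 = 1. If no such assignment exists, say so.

A=0, B=1, C=0, D=1, E=1, F=1, G=0

Check with A=0, B=1, C=0, D=1, E=1, F=1, G=0:
g1 = XOR(E, G) = XOR(1, 0) = 1
g2 = NOR(F, g1) = NOR(1, 1) = 0
g3 = NAND(g2, A) = NAND(0, 0) = 1
g4 = AND(D, g3) = AND(1, 1) = 1
g5 = XOR(B, g4) = XOR(1, 1) = 0
g6 = NAND(g5, C) = NAND(0, 0) = 1
g7 = NAND(g5, g6) = NAND(0, 1) = 1
g8 = XOR(g7, g2) = XOR(1, 0) = 1
g9 = AND(g1, g8) = AND(1, 1) = 1
So g9 = 1 as required.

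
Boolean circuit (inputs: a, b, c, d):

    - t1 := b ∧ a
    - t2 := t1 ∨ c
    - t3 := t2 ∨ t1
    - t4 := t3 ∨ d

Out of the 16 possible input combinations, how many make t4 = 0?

3

t4 = t3 ∨ d must be 0, so both t3 = 0 and d = 0.
t3 = t2 ∨ t1 must be 0, so both t2 = 0 and t1 = 0.
t2 = t1 ∨ c must be 0, so both t1 = 0 and c = 0.
Enumerating the 16 input combinations, 3 give t4 = 0 and 13 give t4 = 1.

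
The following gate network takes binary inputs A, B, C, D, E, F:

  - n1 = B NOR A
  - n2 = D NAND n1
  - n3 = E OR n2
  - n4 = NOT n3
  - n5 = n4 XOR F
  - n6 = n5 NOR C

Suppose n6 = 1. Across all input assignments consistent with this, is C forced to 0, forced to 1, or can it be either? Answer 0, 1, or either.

0

n6 = n5 NOR C must be 1, so both n5 = 0 and C = 0.
n5 = n4 XOR F must be 0, so n4 and F are equal.
Every assignment with n6 = 1 has C = 0; there are 16 such assignment(s).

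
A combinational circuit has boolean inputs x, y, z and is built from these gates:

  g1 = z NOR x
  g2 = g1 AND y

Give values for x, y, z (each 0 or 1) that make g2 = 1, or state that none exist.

g2 = g1 AND y must be 1, so both g1 = 1 and y = 1.
Check with x=0, y=1, z=0:
g1 = z NOR x = 0 NOR 0 = 1
g2 = g1 AND y = 1 AND 1 = 1
So g2 = 1 as required.

x=0, y=1, z=0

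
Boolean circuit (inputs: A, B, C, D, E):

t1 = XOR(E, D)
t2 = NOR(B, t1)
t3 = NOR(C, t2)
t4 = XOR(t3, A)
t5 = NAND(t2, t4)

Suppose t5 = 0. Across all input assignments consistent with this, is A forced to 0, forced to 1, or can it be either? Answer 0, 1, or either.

1

t5 = NAND(t2, t4) must be 0, so both t2 = 1 and t4 = 1.
Every assignment with t5 = 0 has A = 1; there are 4 such assignment(s).
  A=1, B=0, C=0, D=0, E=0
  A=1, B=0, C=0, D=1, E=1
  A=1, B=0, C=1, D=0, E=0
  A=1, B=0, C=1, D=1, E=1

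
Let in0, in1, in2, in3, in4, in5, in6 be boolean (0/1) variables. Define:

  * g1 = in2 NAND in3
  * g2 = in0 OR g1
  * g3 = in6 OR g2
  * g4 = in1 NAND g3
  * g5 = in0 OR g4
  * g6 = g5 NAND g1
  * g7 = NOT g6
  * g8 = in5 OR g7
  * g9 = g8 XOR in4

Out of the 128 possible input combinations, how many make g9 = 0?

g9 = g8 XOR in4 must be 0, so g8 and in4 are equal.
Enumerating the 128 input combinations, 64 give g9 = 0 and 64 give g9 = 1.

64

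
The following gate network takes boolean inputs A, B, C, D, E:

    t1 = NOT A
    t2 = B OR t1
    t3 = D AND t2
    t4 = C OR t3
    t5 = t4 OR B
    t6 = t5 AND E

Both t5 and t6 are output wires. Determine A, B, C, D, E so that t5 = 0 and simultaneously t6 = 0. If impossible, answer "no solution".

A=0, B=0, C=0, D=0, E=0

Check with A=0, B=0, C=0, D=0, E=0:
t1 = NOT A = NOT 0 = 1
t2 = B OR t1 = 0 OR 1 = 1
t3 = D AND t2 = 0 AND 1 = 0
t4 = C OR t3 = 0 OR 0 = 0
t5 = t4 OR B = 0 OR 0 = 0
t6 = t5 AND E = 0 AND 0 = 0
So t5 = 0 and t6 = 0.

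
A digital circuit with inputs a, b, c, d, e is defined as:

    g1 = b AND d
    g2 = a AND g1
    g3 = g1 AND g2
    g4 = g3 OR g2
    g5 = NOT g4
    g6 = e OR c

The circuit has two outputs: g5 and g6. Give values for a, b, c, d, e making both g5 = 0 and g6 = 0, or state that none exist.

Check with a=1, b=1, c=0, d=1, e=0:
g1 = b AND d = 1 AND 1 = 1
g2 = a AND g1 = 1 AND 1 = 1
g3 = g1 AND g2 = 1 AND 1 = 1
g4 = g3 OR g2 = 1 OR 1 = 1
g5 = NOT g4 = NOT 1 = 0
g6 = e OR c = 0 OR 0 = 0
So g5 = 0 and g6 = 0.

a=1, b=1, c=0, d=1, e=0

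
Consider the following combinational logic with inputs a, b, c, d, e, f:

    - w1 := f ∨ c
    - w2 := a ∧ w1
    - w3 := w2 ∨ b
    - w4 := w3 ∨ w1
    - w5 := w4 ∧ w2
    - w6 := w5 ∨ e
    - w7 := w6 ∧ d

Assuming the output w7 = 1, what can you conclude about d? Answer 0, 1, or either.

w7 = w6 ∧ d must be 1, so both w6 = 1 and d = 1.
Every assignment with w7 = 1 has d = 1; there are 22 such assignment(s).

1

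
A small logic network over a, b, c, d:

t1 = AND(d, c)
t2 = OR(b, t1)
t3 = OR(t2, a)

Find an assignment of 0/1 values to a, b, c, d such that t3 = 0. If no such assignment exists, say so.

t3 = OR(t2, a) must be 0, so both t2 = 0 and a = 0.
t2 = OR(b, t1) must be 0, so both b = 0 and t1 = 0.
t1 = AND(d, c) must be 0, so at least one of d, c is 0.
Check with a=0, b=0, c=0, d=1:
t1 = AND(d, c) = AND(1, 0) = 0
t2 = OR(b, t1) = OR(0, 0) = 0
t3 = OR(t2, a) = OR(0, 0) = 0
So t3 = 0 as required.

a=0, b=0, c=0, d=1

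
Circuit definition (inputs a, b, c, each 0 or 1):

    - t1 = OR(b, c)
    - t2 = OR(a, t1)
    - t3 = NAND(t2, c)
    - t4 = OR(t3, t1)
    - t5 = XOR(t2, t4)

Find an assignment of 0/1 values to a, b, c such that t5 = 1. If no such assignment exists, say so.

a=0, b=0, c=0

Check with a=0, b=0, c=0:
t1 = OR(b, c) = OR(0, 0) = 0
t2 = OR(a, t1) = OR(0, 0) = 0
t3 = NAND(t2, c) = NAND(0, 0) = 1
t4 = OR(t3, t1) = OR(1, 0) = 1
t5 = XOR(t2, t4) = XOR(0, 1) = 1
So t5 = 1 as required.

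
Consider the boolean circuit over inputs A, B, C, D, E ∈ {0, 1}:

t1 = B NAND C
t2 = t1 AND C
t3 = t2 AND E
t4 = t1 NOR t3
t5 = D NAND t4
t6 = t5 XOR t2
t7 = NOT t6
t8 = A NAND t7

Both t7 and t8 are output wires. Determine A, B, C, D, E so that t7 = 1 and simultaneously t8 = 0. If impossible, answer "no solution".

A=1, B=1, C=1, D=1, E=0

Check with A=1, B=1, C=1, D=1, E=0:
t1 = B NAND C = 1 NAND 1 = 0
t2 = t1 AND C = 0 AND 1 = 0
t3 = t2 AND E = 0 AND 0 = 0
t4 = t1 NOR t3 = 0 NOR 0 = 1
t5 = D NAND t4 = 1 NAND 1 = 0
t6 = t5 XOR t2 = 0 XOR 0 = 0
t7 = NOT t6 = NOT 0 = 1
t8 = A NAND t7 = 1 NAND 1 = 0
So t7 = 1 and t8 = 0.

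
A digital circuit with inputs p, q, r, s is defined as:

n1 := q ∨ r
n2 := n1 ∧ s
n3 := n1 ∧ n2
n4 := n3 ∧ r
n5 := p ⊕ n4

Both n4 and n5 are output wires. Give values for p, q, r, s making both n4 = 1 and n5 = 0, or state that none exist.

p=1 q=1 r=1 s=1

Check with p=1 q=1 r=1 s=1:
n1 = q ∨ r = 1 ∨ 1 = 1
n2 = n1 ∧ s = 1 ∧ 1 = 1
n3 = n1 ∧ n2 = 1 ∧ 1 = 1
n4 = n3 ∧ r = 1 ∧ 1 = 1
n5 = p ⊕ n4 = 1 ⊕ 1 = 0
So n4 = 1 and n5 = 0.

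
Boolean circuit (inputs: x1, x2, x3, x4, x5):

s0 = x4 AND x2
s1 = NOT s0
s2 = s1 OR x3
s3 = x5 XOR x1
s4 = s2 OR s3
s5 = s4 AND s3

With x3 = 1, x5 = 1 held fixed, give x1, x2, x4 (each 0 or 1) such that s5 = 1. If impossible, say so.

x1=0, x2=1, x4=0

Check with x3 = 1, x5 = 1 and x1=0, x2=1, x4=0:
s0 = x4 AND x2 = 0 AND 1 = 0
s1 = NOT s0 = NOT 0 = 1
s2 = s1 OR x3 = 1 OR 1 = 1
s3 = x5 XOR x1 = 1 XOR 0 = 1
s4 = s2 OR s3 = 1 OR 1 = 1
s5 = s4 AND s3 = 1 AND 1 = 1
So s5 = 1.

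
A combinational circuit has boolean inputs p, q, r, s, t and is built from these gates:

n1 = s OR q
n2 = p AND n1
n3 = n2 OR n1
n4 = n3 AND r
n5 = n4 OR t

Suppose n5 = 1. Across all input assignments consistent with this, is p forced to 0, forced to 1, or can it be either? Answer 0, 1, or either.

Both values of p occur among assignments with n5 = 1:
  p=0: p=0, q=0, r=0, s=0, t=1
  p=1: p=1, q=0, r=0, s=0, t=1

either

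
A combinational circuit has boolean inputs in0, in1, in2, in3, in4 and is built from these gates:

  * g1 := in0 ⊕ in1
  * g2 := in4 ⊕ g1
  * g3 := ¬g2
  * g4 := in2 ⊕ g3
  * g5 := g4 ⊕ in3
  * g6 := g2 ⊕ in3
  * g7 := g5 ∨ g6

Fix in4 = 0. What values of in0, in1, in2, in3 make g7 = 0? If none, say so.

in0=1, in1=0, in2=1, in3=1

g7 = g5 ∨ g6 must be 0, so both g5 = 0 and g6 = 0.
g5 = g4 ⊕ in3 must be 0, so g4 and in3 are equal.
Check with in4 = 0 and in0=1, in1=0, in2=1, in3=1:
g1 = in0 ⊕ in1 = 1 ⊕ 0 = 1
g2 = in4 ⊕ g1 = 0 ⊕ 1 = 1
g3 = ¬g2 = ¬1 = 0
g4 = in2 ⊕ g3 = 1 ⊕ 0 = 1
g5 = g4 ⊕ in3 = 1 ⊕ 1 = 0
g6 = g2 ⊕ in3 = 1 ⊕ 1 = 0
g7 = g5 ∨ g6 = 0 ∨ 0 = 0
So g7 = 0.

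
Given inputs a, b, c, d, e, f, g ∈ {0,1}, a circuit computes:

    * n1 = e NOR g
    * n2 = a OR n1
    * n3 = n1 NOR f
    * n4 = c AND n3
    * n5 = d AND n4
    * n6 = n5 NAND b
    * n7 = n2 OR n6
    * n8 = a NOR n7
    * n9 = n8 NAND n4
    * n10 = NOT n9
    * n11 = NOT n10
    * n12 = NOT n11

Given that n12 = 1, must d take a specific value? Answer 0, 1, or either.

n12 = NOT n11 must be 1, so n11 = 0.
n11 = NOT n10 must be 0, so n10 = 1.
n10 = NOT n9 must be 1, so n9 = 0.
Every assignment with n12 = 1 has d = 1; there are 3 such assignment(s).
  a=0, b=1, c=1, d=1, e=0, f=0, g=1
  a=0, b=1, c=1, d=1, e=1, f=0, g=0
  a=0, b=1, c=1, d=1, e=1, f=0, g=1

1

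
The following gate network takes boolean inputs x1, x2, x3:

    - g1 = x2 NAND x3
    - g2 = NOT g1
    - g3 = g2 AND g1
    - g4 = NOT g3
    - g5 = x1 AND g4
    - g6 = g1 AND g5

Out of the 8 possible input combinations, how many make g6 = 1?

g6 = g1 AND g5 must be 1, so both g1 = 1 and g5 = 1.
g1 = x2 NAND x3 must be 1, so at least one of x2, x3 is 0.
Enumerating the 8 input combinations, 3 give g6 = 1 and 5 give g6 = 0.

3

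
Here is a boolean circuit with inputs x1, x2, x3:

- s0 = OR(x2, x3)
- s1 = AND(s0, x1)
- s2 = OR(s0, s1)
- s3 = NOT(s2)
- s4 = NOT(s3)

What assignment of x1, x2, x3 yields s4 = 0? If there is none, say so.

x1=1 x2=0 x3=0

Check with x1=1 x2=0 x3=0:
s0 = OR(x2, x3) = OR(0, 0) = 0
s1 = AND(s0, x1) = AND(0, 1) = 0
s2 = OR(s0, s1) = OR(0, 0) = 0
s3 = NOT(s2) = NOT 0 = 1
s4 = NOT(s3) = NOT 1 = 0
So s4 = 0 as required.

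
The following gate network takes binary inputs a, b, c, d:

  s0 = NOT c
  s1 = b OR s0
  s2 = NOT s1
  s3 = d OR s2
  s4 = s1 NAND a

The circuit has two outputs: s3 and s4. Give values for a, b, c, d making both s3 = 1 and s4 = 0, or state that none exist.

Check with a=1 b=1 c=1 d=1:
s0 = NOT c = NOT 1 = 0
s1 = b OR s0 = 1 OR 0 = 1
s2 = NOT s1 = NOT 1 = 0
s3 = d OR s2 = 1 OR 0 = 1
s4 = s1 NAND a = 1 NAND 1 = 0
So s3 = 1 and s4 = 0.

a=1 b=1 c=1 d=1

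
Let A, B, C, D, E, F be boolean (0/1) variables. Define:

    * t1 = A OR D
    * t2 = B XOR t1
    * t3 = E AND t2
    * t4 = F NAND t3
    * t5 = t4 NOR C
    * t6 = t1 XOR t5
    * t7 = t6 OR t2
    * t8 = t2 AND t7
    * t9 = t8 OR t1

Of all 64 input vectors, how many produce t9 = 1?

56

t9 = t8 OR t1 must be 1, so at least one of t8, t1 is 1.
Enumerating the 64 input combinations, 56 give t9 = 1 and 8 give t9 = 0.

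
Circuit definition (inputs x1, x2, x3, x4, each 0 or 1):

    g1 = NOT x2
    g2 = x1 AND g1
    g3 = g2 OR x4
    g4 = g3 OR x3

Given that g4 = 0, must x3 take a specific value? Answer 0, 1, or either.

g4 = g3 OR x3 must be 0, so both g3 = 0 and x3 = 0.
g3 = g2 OR x4 must be 0, so both g2 = 0 and x4 = 0.
Every assignment with g4 = 0 has x3 = 0; there are 3 such assignment(s).
  x1=0, x2=0, x3=0, x4=0
  x1=0, x2=1, x3=0, x4=0
  x1=1, x2=1, x3=0, x4=0

0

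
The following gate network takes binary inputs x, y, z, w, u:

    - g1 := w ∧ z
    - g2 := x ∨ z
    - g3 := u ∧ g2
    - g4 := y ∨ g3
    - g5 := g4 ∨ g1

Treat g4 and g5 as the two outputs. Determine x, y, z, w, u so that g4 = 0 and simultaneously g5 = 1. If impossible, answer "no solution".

x=0, y=0, z=1, w=1, u=0

Check with x=0, y=0, z=1, w=1, u=0:
g1 = w ∧ z = 1 ∧ 1 = 1
g2 = x ∨ z = 0 ∨ 1 = 1
g3 = u ∧ g2 = 0 ∧ 1 = 0
g4 = y ∨ g3 = 0 ∨ 0 = 0
g5 = g4 ∨ g1 = 0 ∨ 1 = 1
So g4 = 0 and g5 = 1.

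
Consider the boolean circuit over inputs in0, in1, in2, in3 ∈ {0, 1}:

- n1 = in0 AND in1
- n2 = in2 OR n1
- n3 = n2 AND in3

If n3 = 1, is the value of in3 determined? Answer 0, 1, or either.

n3 = n2 AND in3 must be 1, so both n2 = 1 and in3 = 1.
n2 = in2 OR n1 must be 1, so at least one of in2, n1 is 1.
Every assignment with n3 = 1 has in3 = 1; there are 5 such assignment(s).

1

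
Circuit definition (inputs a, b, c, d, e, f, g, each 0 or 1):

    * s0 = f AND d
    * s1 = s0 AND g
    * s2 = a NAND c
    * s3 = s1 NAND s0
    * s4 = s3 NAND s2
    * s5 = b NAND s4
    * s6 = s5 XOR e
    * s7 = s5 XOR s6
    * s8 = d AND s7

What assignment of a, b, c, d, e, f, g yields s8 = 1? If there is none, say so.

a=1 b=0 c=1 d=1 e=1 f=0 g=0

s8 = d AND s7 must be 1, so both d = 1 and s7 = 1.
s7 = s5 XOR s6 must be 1, so s5 and s6 differ.
Check with a=1 b=0 c=1 d=1 e=1 f=0 g=0:
s0 = f AND d = 0 AND 1 = 0
s1 = s0 AND g = 0 AND 0 = 0
s2 = a NAND c = 1 NAND 1 = 0
s3 = s1 NAND s0 = 0 NAND 0 = 1
s4 = s3 NAND s2 = 1 NAND 0 = 1
s5 = b NAND s4 = 0 NAND 1 = 1
s6 = s5 XOR e = 1 XOR 1 = 0
s7 = s5 XOR s6 = 1 XOR 0 = 1
s8 = d AND s7 = 1 AND 1 = 1
So s8 = 1 as required.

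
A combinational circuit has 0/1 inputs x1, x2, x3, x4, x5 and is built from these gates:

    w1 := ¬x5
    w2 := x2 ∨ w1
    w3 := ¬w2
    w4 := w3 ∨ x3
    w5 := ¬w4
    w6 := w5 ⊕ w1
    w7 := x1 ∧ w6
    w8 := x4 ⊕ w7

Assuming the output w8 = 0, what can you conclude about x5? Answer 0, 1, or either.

either

Both values of x5 occur among assignments with w8 = 0:
  x5=0: x1=0, x2=0, x3=0, x4=0, x5=0
  x5=1: x1=0, x2=0, x3=0, x4=0, x5=1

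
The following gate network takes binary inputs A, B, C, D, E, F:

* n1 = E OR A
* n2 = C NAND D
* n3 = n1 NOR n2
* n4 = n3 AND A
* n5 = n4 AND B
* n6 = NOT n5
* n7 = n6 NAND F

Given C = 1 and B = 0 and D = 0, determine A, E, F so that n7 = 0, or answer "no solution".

A=1, E=0, F=1

Check with C = 1 and B = 0 and D = 0 and A=1, E=0, F=1:
n1 = E OR A = 0 OR 1 = 1
n2 = C NAND D = 1 NAND 0 = 1
n3 = n1 NOR n2 = 1 NOR 1 = 0
n4 = n3 AND A = 0 AND 1 = 0
n5 = n4 AND B = 0 AND 0 = 0
n6 = NOT n5 = NOT 0 = 1
n7 = n6 NAND F = 1 NAND 1 = 0
So n7 = 0.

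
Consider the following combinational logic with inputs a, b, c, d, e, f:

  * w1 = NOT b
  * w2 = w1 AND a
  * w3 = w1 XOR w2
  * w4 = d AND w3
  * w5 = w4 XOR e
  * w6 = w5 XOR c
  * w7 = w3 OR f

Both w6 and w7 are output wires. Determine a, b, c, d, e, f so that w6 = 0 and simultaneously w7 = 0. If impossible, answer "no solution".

Check with a=0, b=1, c=1, d=0, e=1, f=0:
w1 = NOT b = NOT 1 = 0
w2 = w1 AND a = 0 AND 0 = 0
w3 = w1 XOR w2 = 0 XOR 0 = 0
w4 = d AND w3 = 0 AND 0 = 0
w5 = w4 XOR e = 0 XOR 1 = 1
w6 = w5 XOR c = 1 XOR 1 = 0
w7 = w3 OR f = 0 OR 0 = 0
So w6 = 0 and w7 = 0.

a=0, b=1, c=1, d=0, e=1, f=0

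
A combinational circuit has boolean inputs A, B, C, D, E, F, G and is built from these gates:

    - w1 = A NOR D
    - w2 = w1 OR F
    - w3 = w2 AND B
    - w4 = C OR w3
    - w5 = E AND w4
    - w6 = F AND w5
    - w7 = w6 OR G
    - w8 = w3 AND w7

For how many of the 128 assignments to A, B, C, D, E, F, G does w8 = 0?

w8 = w3 AND w7 must be 0, so at least one of w3, w7 is 0.
Enumerating the 128 input combinations, 100 give w8 = 0 and 28 give w8 = 1.

100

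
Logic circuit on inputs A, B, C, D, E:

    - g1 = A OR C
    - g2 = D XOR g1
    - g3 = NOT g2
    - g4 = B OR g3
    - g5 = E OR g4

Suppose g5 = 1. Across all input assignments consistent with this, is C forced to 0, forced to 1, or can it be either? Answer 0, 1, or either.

Both values of C occur among assignments with g5 = 1:
  C=0: A=0, B=0, C=0, D=0, E=0
  C=1: A=0, B=0, C=1, D=0, E=1

either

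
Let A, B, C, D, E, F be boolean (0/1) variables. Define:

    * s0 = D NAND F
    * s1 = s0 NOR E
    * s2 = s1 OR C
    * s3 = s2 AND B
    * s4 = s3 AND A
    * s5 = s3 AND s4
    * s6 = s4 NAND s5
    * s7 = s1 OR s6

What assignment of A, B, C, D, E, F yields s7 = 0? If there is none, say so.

A=1, B=1, C=1, D=1, E=1, F=0

Check with A=1, B=1, C=1, D=1, E=1, F=0:
s0 = D NAND F = 1 NAND 0 = 1
s1 = s0 NOR E = 1 NOR 1 = 0
s2 = s1 OR C = 0 OR 1 = 1
s3 = s2 AND B = 1 AND 1 = 1
s4 = s3 AND A = 1 AND 1 = 1
s5 = s3 AND s4 = 1 AND 1 = 1
s6 = s4 NAND s5 = 1 NAND 1 = 0
s7 = s1 OR s6 = 0 OR 0 = 0
So s7 = 0 as required.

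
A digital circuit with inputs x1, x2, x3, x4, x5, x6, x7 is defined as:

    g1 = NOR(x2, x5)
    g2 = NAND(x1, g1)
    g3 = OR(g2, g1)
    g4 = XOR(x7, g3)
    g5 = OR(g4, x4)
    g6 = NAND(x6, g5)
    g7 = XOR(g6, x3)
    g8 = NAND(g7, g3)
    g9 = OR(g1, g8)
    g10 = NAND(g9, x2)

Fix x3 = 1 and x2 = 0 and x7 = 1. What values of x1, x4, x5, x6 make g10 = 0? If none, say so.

With x3 = 1 and x2 = 0 and x7 = 1 fixed, none of the 16 settings of x1, x4, x5, x6 give g10 = 0.
For example, with x1=0, x4=1, x5=1, x6=0:
g1 = NOR(x2, x5) = NOR(0, 1) = 0
g2 = NAND(x1, g1) = NAND(0, 0) = 1
g3 = OR(g2, g1) = OR(1, 0) = 1
g4 = XOR(x7, g3) = XOR(1, 1) = 0
g5 = OR(g4, x4) = OR(0, 1) = 1
g6 = NAND(x6, g5) = NAND(0, 1) = 1
g7 = XOR(g6, x3) = XOR(1, 1) = 0
g8 = NAND(g7, g3) = NAND(0, 1) = 1
g9 = OR(g1, g8) = OR(0, 1) = 1
g10 = NAND(g9, x2) = NAND(1, 0) = 1
giving g10 = 1 ≠ 0.

no solution exists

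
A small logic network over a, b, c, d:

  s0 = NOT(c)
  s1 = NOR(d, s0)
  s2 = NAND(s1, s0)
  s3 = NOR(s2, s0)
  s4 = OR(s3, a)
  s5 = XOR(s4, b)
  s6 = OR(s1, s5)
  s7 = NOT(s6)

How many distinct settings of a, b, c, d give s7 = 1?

s7 = NOT(s6) must be 1, so s6 = 0.
s6 = OR(s1, s5) must be 0, so both s1 = 0 and s5 = 0.
s1 = NOR(d, s0) must be 0, so at least one of d, s0 is 1.
Satisfying assignments:
  a=0, b=0, c=0, d=0
  a=0, b=0, c=0, d=1
  a=0, b=0, c=1, d=1
  a=1, b=1, c=0, d=0
  a=1, b=1, c=0, d=1
  a=1, b=1, c=1, d=1

6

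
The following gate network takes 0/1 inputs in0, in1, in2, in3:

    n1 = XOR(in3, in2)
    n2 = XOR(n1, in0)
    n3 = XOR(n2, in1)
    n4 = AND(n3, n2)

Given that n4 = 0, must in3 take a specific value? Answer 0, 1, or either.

Both values of in3 occur among assignments with n4 = 0:
  in3=0: in0=0, in1=0, in2=0, in3=0
  in3=1: in0=0, in1=0, in2=1, in3=1

either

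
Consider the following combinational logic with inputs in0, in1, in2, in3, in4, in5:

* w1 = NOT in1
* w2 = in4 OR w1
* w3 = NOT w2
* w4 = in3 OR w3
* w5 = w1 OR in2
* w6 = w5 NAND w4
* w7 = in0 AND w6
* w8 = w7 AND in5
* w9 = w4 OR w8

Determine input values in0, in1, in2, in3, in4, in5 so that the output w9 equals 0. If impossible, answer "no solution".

in0=0, in1=1, in2=1, in3=0, in4=1, in5=0

w9 = w4 OR w8 must be 0, so both w4 = 0 and w8 = 0.
w4 = in3 OR w3 must be 0, so both in3 = 0 and w3 = 0.
Check with in0=0, in1=1, in2=1, in3=0, in4=1, in5=0:
w1 = NOT in1 = NOT 1 = 0
w2 = in4 OR w1 = 1 OR 0 = 1
w3 = NOT w2 = NOT 1 = 0
w4 = in3 OR w3 = 0 OR 0 = 0
w5 = w1 OR in2 = 0 OR 1 = 1
w6 = w5 NAND w4 = 1 NAND 0 = 1
w7 = in0 AND w6 = 0 AND 1 = 0
w8 = w7 AND in5 = 0 AND 0 = 0
w9 = w4 OR w8 = 0 OR 0 = 0
So w9 = 0 as required.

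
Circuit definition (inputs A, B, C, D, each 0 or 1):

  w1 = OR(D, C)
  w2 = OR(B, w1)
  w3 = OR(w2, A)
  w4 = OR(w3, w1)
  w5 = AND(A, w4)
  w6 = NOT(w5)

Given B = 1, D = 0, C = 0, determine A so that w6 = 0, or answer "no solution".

A=1

w6 = NOT(w5) must be 0, so w5 = 1.
Check with B = 1, D = 0, C = 0 and A=1:
w1 = OR(D, C) = OR(0, 0) = 0
w2 = OR(B, w1) = OR(1, 0) = 1
w3 = OR(w2, A) = OR(1, 1) = 1
w4 = OR(w3, w1) = OR(1, 0) = 1
w5 = AND(A, w4) = AND(1, 1) = 1
w6 = NOT(w5) = NOT 1 = 0
So w6 = 0.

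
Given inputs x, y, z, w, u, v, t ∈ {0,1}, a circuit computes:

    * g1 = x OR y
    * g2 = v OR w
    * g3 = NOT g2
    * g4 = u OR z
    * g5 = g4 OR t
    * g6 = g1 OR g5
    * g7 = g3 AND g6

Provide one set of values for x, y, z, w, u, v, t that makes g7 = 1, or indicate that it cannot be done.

g7 = g3 AND g6 must be 1, so both g3 = 1 and g6 = 1.
g3 = NOT g2 must be 1, so g2 = 0.
Check with x=1, y=0, z=0, w=0, u=0, v=0, t=0:
g1 = x OR y = 1 OR 0 = 1
g2 = v OR w = 0 OR 0 = 0
g3 = NOT g2 = NOT 0 = 1
g4 = u OR z = 0 OR 0 = 0
g5 = g4 OR t = 0 OR 0 = 0
g6 = g1 OR g5 = 1 OR 0 = 1
g7 = g3 AND g6 = 1 AND 1 = 1
So g7 = 1 as required.

x=1, y=0, z=0, w=0, u=0, v=0, t=0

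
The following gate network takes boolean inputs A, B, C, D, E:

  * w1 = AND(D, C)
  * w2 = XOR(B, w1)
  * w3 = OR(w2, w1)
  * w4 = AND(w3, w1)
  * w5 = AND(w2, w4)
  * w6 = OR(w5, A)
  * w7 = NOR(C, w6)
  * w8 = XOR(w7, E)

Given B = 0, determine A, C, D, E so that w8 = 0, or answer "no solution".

A=1, C=1, D=1, E=0

w8 = XOR(w7, E) must be 0, so w7 and E are equal.
Check with B = 0 and A=1, C=1, D=1, E=0:
w1 = AND(D, C) = AND(1, 1) = 1
w2 = XOR(B, w1) = XOR(0, 1) = 1
w3 = OR(w2, w1) = OR(1, 1) = 1
w4 = AND(w3, w1) = AND(1, 1) = 1
w5 = AND(w2, w4) = AND(1, 1) = 1
w6 = OR(w5, A) = OR(1, 1) = 1
w7 = NOR(C, w6) = NOR(1, 1) = 0
w8 = XOR(w7, E) = XOR(0, 0) = 0
So w8 = 0.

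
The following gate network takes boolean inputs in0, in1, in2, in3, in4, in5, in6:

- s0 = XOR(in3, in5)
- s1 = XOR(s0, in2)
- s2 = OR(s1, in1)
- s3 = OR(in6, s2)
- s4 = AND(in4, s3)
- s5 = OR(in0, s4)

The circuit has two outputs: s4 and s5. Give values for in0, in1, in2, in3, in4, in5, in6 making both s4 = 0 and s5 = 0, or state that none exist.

Check with in0=0 in1=0 in2=0 in3=1 in4=1 in5=1 in6=0:
s0 = XOR(in3, in5) = XOR(1, 1) = 0
s1 = XOR(s0, in2) = XOR(0, 0) = 0
s2 = OR(s1, in1) = OR(0, 0) = 0
s3 = OR(in6, s2) = OR(0, 0) = 0
s4 = AND(in4, s3) = AND(1, 0) = 0
s5 = OR(in0, s4) = OR(0, 0) = 0
So s4 = 0 and s5 = 0.

in0=0 in1=0 in2=0 in3=1 in4=1 in5=1 in6=0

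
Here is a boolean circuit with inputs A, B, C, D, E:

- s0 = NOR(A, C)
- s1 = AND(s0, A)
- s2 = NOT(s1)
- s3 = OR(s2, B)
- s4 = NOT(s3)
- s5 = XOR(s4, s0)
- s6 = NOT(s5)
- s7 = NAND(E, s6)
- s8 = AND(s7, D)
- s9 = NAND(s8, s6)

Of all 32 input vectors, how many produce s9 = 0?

6

s9 = NAND(s8, s6) must be 0, so both s8 = 1 and s6 = 1.
Satisfying assignments:
  A=0, B=0, C=1, D=1, E=0
  A=0, B=1, C=1, D=1, E=0
  A=1, B=0, C=0, D=1, E=0
  A=1, B=0, C=1, D=1, E=0
  A=1, B=1, C=0, D=1, E=0
  A=1, B=1, C=1, D=1, E=0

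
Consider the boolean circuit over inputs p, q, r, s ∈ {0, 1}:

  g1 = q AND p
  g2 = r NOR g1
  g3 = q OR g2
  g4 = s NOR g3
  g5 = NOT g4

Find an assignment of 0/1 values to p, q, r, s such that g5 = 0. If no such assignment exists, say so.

g5 = NOT g4 must be 0, so g4 = 1.
g4 = s NOR g3 must be 1, so both s = 0 and g3 = 0.
g3 = q OR g2 must be 0, so both q = 0 and g2 = 0.
Check with p=0, q=0, r=1, s=0:
g1 = q AND p = 0 AND 0 = 0
g2 = r NOR g1 = 1 NOR 0 = 0
g3 = q OR g2 = 0 OR 0 = 0
g4 = s NOR g3 = 0 NOR 0 = 1
g5 = NOT g4 = NOT 1 = 0
So g5 = 0 as required.

p=0, q=0, r=1, s=0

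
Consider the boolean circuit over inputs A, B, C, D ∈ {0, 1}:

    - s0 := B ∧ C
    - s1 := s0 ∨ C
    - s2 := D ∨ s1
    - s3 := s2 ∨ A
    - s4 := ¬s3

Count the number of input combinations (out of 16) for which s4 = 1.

2

s4 = ¬s3 must be 1, so s3 = 0.
s3 = s2 ∨ A must be 0, so both s2 = 0 and A = 0.
s2 = D ∨ s1 must be 0, so both D = 0 and s1 = 0.
Satisfying assignments:
  A=0, B=0, C=0, D=0
  A=0, B=1, C=0, D=0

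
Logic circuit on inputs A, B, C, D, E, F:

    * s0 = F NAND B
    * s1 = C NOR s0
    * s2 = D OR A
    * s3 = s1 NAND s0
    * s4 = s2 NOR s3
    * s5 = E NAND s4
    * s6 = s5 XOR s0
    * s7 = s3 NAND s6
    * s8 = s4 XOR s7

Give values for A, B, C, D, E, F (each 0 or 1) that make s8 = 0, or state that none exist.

s8 = s4 XOR s7 must be 0, so s4 and s7 are equal.
Check with A=0 B=1 C=1 D=1 E=1 F=1:
s0 = F NAND B = 1 NAND 1 = 0
s1 = C NOR s0 = 1 NOR 0 = 0
s2 = D OR A = 1 OR 0 = 1
s3 = s1 NAND s0 = 0 NAND 0 = 1
s4 = s2 NOR s3 = 1 NOR 1 = 0
s5 = E NAND s4 = 1 NAND 0 = 1
s6 = s5 XOR s0 = 1 XOR 0 = 1
s7 = s3 NAND s6 = 1 NAND 1 = 0
s8 = s4 XOR s7 = 0 XOR 0 = 0
So s8 = 0 as required.

A=0 B=1 C=1 D=1 E=1 F=1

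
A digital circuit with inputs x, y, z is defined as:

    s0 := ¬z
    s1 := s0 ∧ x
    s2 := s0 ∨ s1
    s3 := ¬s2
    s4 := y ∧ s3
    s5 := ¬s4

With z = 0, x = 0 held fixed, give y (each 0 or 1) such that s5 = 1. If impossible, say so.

s5 = ¬s4 must be 1, so s4 = 0.
s4 = y ∧ s3 must be 0, so at least one of y, s3 is 0.
Check with z = 0, x = 0 and y=0:
s0 = ¬z = ¬0 = 1
s1 = s0 ∧ x = 1 ∧ 0 = 0
s2 = s0 ∨ s1 = 1 ∨ 0 = 1
s3 = ¬s2 = ¬1 = 0
s4 = y ∧ s3 = 0 ∧ 0 = 0
s5 = ¬s4 = ¬0 = 1
So s5 = 1.

y=0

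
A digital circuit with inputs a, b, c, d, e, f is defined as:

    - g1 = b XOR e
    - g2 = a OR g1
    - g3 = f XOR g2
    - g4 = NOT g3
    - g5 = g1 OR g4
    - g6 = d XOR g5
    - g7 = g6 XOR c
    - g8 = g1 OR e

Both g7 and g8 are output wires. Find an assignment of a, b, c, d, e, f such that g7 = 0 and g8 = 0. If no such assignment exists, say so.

a=0, b=0, c=1, d=1, e=0, f=1

Check with a=0, b=0, c=1, d=1, e=0, f=1:
g1 = b XOR e = 0 XOR 0 = 0
g2 = a OR g1 = 0 OR 0 = 0
g3 = f XOR g2 = 1 XOR 0 = 1
g4 = NOT g3 = NOT 1 = 0
g5 = g1 OR g4 = 0 OR 0 = 0
g6 = d XOR g5 = 1 XOR 0 = 1
g7 = g6 XOR c = 1 XOR 1 = 0
g8 = g1 OR e = 0 OR 0 = 0
So g7 = 0 and g8 = 0.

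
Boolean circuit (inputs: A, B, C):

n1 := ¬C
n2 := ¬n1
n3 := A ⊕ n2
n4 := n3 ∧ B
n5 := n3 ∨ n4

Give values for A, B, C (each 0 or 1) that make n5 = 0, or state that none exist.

Check with A=1 B=0 C=1:
n1 = ¬C = ¬1 = 0
n2 = ¬n1 = ¬0 = 1
n3 = A ⊕ n2 = 1 ⊕ 1 = 0
n4 = n3 ∧ B = 0 ∧ 0 = 0
n5 = n3 ∨ n4 = 0 ∨ 0 = 0
So n5 = 0 as required.

A=1 B=0 C=1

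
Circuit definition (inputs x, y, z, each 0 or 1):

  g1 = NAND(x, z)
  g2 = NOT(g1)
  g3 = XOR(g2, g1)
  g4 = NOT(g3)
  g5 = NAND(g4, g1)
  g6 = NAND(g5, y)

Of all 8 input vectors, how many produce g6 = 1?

4

g6 = NAND(g5, y) must be 1, so at least one of g5, y is 0.
Satisfying assignments:
  x=0, y=0, z=0
  x=0, y=0, z=1
  x=1, y=0, z=0
  x=1, y=0, z=1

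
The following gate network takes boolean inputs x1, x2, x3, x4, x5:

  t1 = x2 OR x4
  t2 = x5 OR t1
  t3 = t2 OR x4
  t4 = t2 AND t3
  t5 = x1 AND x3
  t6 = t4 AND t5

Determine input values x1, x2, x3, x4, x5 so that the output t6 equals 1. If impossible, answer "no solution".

Check with x1=1 x2=1 x3=1 x4=0 x5=1:
t1 = x2 OR x4 = 1 OR 0 = 1
t2 = x5 OR t1 = 1 OR 1 = 1
t3 = t2 OR x4 = 1 OR 0 = 1
t4 = t2 AND t3 = 1 AND 1 = 1
t5 = x1 AND x3 = 1 AND 1 = 1
t6 = t4 AND t5 = 1 AND 1 = 1
So t6 = 1 as required.

x1=1 x2=1 x3=1 x4=0 x5=1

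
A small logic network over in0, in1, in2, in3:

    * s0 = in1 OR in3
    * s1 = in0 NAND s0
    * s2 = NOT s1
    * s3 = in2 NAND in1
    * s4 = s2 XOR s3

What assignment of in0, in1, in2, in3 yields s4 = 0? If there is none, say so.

in0=1, in1=1, in2=0, in3=1

s4 = s2 XOR s3 must be 0, so s2 and s3 are equal.
Check with in0=1, in1=1, in2=0, in3=1:
s0 = in1 OR in3 = 1 OR 1 = 1
s1 = in0 NAND s0 = 1 NAND 1 = 0
s2 = NOT s1 = NOT 0 = 1
s3 = in2 NAND in1 = 0 NAND 1 = 1
s4 = s2 XOR s3 = 1 XOR 1 = 0
So s4 = 0 as required.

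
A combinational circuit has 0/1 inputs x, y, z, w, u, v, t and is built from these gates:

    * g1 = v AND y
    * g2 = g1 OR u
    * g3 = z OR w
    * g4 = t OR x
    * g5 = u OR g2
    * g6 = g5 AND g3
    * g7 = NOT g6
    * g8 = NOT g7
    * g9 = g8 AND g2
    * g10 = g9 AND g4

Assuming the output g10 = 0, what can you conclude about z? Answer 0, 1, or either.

Both values of z occur among assignments with g10 = 0:
  z=0: x=0, y=0, z=0, w=0, u=0, v=0, t=0
  z=1: x=0, y=0, z=1, w=0, u=0, v=0, t=0

either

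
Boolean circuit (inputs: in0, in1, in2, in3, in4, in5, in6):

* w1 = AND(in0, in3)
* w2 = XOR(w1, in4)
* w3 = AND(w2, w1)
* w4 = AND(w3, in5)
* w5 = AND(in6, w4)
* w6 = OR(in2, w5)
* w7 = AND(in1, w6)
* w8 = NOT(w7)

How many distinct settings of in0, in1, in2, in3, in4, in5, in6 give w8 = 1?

95

w8 = NOT(w7) must be 1, so w7 = 0.
Enumerating the 128 input combinations, 95 give w8 = 1 and 33 give w8 = 0.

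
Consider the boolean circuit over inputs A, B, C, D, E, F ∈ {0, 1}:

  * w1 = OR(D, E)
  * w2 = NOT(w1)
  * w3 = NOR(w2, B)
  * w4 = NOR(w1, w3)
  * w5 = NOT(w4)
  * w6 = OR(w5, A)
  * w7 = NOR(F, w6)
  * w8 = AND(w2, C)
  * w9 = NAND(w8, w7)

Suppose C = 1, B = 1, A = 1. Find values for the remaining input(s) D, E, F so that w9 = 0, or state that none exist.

no solution exists

With C = 1, B = 1, A = 1 fixed, none of the 8 settings of D, E, F give w9 = 0.
For example, with D=1, E=0, F=1:
w1 = OR(D, E) = OR(1, 0) = 1
w2 = NOT(w1) = NOT 1 = 0
w3 = NOR(w2, B) = NOR(0, 1) = 0
w4 = NOR(w1, w3) = NOR(1, 0) = 0
w5 = NOT(w4) = NOT 0 = 1
w6 = OR(w5, A) = OR(1, 1) = 1
w7 = NOR(F, w6) = NOR(1, 1) = 0
w8 = AND(w2, C) = AND(0, 1) = 0
w9 = NAND(w8, w7) = NAND(0, 0) = 1
giving w9 = 1 ≠ 0.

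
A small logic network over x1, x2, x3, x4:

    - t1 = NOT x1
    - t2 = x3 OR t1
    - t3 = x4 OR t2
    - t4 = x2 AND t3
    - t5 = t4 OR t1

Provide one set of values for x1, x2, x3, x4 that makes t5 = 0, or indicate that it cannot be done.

t5 = t4 OR t1 must be 0, so both t4 = 0 and t1 = 0.
Check with x1=1 x2=0 x3=0 x4=0:
t1 = NOT x1 = NOT 1 = 0
t2 = x3 OR t1 = 0 OR 0 = 0
t3 = x4 OR t2 = 0 OR 0 = 0
t4 = x2 AND t3 = 0 AND 0 = 0
t5 = t4 OR t1 = 0 OR 0 = 0
So t5 = 0 as required.

x1=1 x2=0 x3=0 x4=0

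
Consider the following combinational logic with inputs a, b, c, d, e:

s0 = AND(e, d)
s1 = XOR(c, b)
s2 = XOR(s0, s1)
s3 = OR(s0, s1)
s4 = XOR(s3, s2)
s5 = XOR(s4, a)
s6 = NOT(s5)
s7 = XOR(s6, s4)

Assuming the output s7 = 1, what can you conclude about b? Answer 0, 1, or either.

either

Both values of b occur among assignments with s7 = 1:
  b=0: a=0, b=0, c=0, d=0, e=0
  b=1: a=0, b=1, c=0, d=0, e=0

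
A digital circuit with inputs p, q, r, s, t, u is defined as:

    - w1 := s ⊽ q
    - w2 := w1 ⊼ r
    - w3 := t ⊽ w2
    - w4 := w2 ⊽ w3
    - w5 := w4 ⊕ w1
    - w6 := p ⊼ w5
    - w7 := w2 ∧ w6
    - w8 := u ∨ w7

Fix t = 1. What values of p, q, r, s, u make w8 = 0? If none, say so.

w8 = u ∨ w7 must be 0, so both u = 0 and w7 = 0.
Check with t = 1 and p=0, q=0, r=1, s=0, u=0:
w1 = s ⊽ q = 0 ⊽ 0 = 1
w2 = w1 ⊼ r = 1 ⊼ 1 = 0
w3 = t ⊽ w2 = 1 ⊽ 0 = 0
w4 = w2 ⊽ w3 = 0 ⊽ 0 = 1
w5 = w4 ⊕ w1 = 1 ⊕ 1 = 0
w6 = p ⊼ w5 = 0 ⊼ 0 = 1
w7 = w2 ∧ w6 = 0 ∧ 1 = 0
w8 = u ∨ w7 = 0 ∨ 0 = 0
So w8 = 0.

p=0, q=0, r=1, s=0, u=0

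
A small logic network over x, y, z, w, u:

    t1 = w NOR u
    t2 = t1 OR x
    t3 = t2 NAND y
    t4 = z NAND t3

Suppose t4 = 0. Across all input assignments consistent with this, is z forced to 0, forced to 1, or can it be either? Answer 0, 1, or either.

1

t4 = z NAND t3 must be 0, so both z = 1 and t3 = 1.
t3 = t2 NAND y must be 1, so at least one of t2, y is 0.
Every assignment with t4 = 0 has z = 1; there are 11 such assignment(s).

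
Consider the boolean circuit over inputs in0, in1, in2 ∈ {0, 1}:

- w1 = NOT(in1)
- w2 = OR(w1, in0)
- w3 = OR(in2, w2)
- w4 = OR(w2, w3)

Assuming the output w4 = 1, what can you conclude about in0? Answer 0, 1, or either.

either

Both values of in0 occur among assignments with w4 = 1:
  in0=0: in0=0, in1=0, in2=0
  in0=1: in0=1, in1=0, in2=0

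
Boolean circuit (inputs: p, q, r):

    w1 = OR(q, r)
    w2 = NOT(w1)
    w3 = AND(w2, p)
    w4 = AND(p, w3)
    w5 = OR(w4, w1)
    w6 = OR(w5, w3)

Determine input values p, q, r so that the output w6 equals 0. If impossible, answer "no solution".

p=0, q=0, r=0

w6 = OR(w5, w3) must be 0, so both w5 = 0 and w3 = 0.
Check with p=0, q=0, r=0:
w1 = OR(q, r) = OR(0, 0) = 0
w2 = NOT(w1) = NOT 0 = 1
w3 = AND(w2, p) = AND(1, 0) = 0
w4 = AND(p, w3) = AND(0, 0) = 0
w5 = OR(w4, w1) = OR(0, 0) = 0
w6 = OR(w5, w3) = OR(0, 0) = 0
So w6 = 0 as required.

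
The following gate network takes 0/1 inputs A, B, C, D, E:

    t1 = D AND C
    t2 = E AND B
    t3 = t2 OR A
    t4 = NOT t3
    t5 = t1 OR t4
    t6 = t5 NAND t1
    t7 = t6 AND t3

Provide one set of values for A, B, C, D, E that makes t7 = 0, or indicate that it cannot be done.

t7 = t6 AND t3 must be 0, so at least one of t6, t3 is 0.
Check with A=0, B=1, C=0, D=1, E=0:
t1 = D AND C = 1 AND 0 = 0
t2 = E AND B = 0 AND 1 = 0
t3 = t2 OR A = 0 OR 0 = 0
t4 = NOT t3 = NOT 0 = 1
t5 = t1 OR t4 = 0 OR 1 = 1
t6 = t5 NAND t1 = 1 NAND 0 = 1
t7 = t6 AND t3 = 1 AND 0 = 0
So t7 = 0 as required.

A=0, B=1, C=0, D=1, E=0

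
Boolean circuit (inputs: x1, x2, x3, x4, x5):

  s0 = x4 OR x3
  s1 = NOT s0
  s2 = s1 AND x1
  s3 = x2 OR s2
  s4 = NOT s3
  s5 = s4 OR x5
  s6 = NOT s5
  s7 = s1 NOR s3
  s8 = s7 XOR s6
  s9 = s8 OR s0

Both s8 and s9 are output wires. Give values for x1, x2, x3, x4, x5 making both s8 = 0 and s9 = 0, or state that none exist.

x1=1, x2=1, x3=0, x4=0, x5=1

Check with x1=1, x2=1, x3=0, x4=0, x5=1:
s0 = x4 OR x3 = 0 OR 0 = 0
s1 = NOT s0 = NOT 0 = 1
s2 = s1 AND x1 = 1 AND 1 = 1
s3 = x2 OR s2 = 1 OR 1 = 1
s4 = NOT s3 = NOT 1 = 0
s5 = s4 OR x5 = 0 OR 1 = 1
s6 = NOT s5 = NOT 1 = 0
s7 = s1 NOR s3 = 1 NOR 1 = 0
s8 = s7 XOR s6 = 0 XOR 0 = 0
s9 = s8 OR s0 = 0 OR 0 = 0
So s8 = 0 and s9 = 0.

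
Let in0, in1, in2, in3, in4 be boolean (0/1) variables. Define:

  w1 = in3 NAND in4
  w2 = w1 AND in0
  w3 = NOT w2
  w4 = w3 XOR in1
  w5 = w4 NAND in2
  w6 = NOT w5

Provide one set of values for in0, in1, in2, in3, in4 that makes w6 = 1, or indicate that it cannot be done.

in0=1, in1=1, in2=1, in3=1, in4=0

Check with in0=1, in1=1, in2=1, in3=1, in4=0:
w1 = in3 NAND in4 = 1 NAND 0 = 1
w2 = w1 AND in0 = 1 AND 1 = 1
w3 = NOT w2 = NOT 1 = 0
w4 = w3 XOR in1 = 0 XOR 1 = 1
w5 = w4 NAND in2 = 1 NAND 1 = 0
w6 = NOT w5 = NOT 0 = 1
So w6 = 1 as required.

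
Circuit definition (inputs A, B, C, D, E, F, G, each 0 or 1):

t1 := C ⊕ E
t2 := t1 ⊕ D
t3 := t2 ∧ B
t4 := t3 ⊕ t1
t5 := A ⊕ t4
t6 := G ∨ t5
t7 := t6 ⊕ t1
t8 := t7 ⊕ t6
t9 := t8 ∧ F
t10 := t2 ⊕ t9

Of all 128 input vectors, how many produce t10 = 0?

64

t10 = t2 ⊕ t9 must be 0, so t2 and t9 are equal.
Enumerating the 128 input combinations, 64 give t10 = 0 and 64 give t10 = 1.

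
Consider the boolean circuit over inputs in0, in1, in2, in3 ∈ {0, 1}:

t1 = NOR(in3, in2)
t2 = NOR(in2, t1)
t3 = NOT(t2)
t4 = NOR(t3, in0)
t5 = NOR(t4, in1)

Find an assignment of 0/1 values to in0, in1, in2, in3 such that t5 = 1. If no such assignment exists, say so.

t5 = NOR(t4, in1) must be 1, so both t4 = 0 and in1 = 0.
t4 = NOR(t3, in0) must be 0, so at least one of t3, in0 is 1.
Check with in0=1, in1=0, in2=1, in3=0:
t1 = NOR(in3, in2) = NOR(0, 1) = 0
t2 = NOR(in2, t1) = NOR(1, 0) = 0
t3 = NOT(t2) = NOT 0 = 1
t4 = NOR(t3, in0) = NOR(1, 1) = 0
t5 = NOR(t4, in1) = NOR(0, 0) = 1
So t5 = 1 as required.

in0=1, in1=0, in2=1, in3=0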